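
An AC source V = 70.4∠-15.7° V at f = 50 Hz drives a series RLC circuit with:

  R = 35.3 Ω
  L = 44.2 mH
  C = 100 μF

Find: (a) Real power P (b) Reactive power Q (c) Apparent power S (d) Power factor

Step 1 — Angular frequency: ω = 2π·f = 2π·50 = 314.2 rad/s.
Step 2 — Component impedances:
  R: Z = R = 35.3 Ω
  L: Z = jωL = j·314.2·0.0442 = 0 + j13.89 Ω
  C: Z = 1/(jωC) = -j/(ω·C) = 0 - j31.83 Ω
Step 3 — Series combination: Z_total = R + L + C = 35.3 - j17.95 Ω = 39.6∠-26.9° Ω.
Step 4 — Source phasor: V = 70.4∠-15.7° V = 67.77 - j19.05 V.
Step 5 — Current: I = V / Z = 1.744 + j0.3467 A = 1.778∠11.2° A.
Step 6 — Complex power: S = V·I* = 111.6 - j56.72 VA.
Step 7 — Real power: P = Re(S) = 111.6 W.
Step 8 — Reactive power: Q = Im(S) = -56.72 VAR.
Step 9 — Apparent power: |S| = 125.2 VA.
Step 10 — Power factor: PF = P/|S| = 0.8914 (leading).

(a) P = 111.6 W  (b) Q = -56.72 VAR  (c) S = 125.2 VA  (d) PF = 0.8914 (leading)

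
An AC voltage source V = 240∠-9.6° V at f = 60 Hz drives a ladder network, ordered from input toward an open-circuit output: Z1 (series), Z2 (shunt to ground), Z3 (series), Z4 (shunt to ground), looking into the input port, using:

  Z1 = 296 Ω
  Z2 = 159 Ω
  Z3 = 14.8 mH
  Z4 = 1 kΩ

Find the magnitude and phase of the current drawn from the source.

Step 1 — Angular frequency: ω = 2π·f = 2π·60 = 377 rad/s.
Step 2 — Component impedances:
  Z1: Z = R = 296 Ω
  Z2: Z = R = 159 Ω
  Z3: Z = jωL = j·377·0.0148 = 0 + j5.579 Ω
  Z4: Z = R = 1000 Ω
Step 3 — Ladder network (open output): work backward from the far end, alternating series and parallel combinations. Z_in = 433.2 + j0.105 Ω = 433.2∠0.0° Ω.
Step 4 — Source phasor: V = 240∠-9.6° V = 236.6 - j40.02 V.
Step 5 — Ohm's law: I = V / Z_total = (236.6 - j40.02) / (433.2 + j0.105) = 0.5463 - j0.09253 A.
Step 6 — Convert to polar: |I| = 0.554 A, ∠I = -9.6°.

I = 0.554∠-9.6° A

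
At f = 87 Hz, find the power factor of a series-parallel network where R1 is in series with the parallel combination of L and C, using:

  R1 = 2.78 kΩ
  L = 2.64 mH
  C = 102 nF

Step 1 — Angular frequency: ω = 2π·f = 2π·87 = 546.6 rad/s.
Step 2 — Component impedances:
  R1: Z = R = 2780 Ω
  L: Z = jωL = j·546.6·0.00264 = 0 + j1.443 Ω
  C: Z = 1/(jωC) = -j/(ω·C) = 0 - j1.793e+04 Ω
Step 3 — Parallel branch: L || C = 1/(1/L + 1/C) = 0 + j1.443 Ω.
Step 4 — Series with R1: Z_total = R1 + (L || C) = 2780 + j1.443 Ω = 2780∠0.0° Ω.
Step 5 — Power factor: PF = cos(φ) = Re(Z)/|Z| = 2780/2780 = 1.
Step 6 — Type: Im(Z) = 1.443 ⇒ lagging (phase φ = 0.0°).

PF = 1 (lagging, φ = 0.0°)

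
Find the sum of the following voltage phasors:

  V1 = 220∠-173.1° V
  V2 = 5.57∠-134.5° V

Step 1 — Convert each phasor to rectangular form:
  V1 = 220·(cos(-173.1°) + j·sin(-173.1°)) = -218.4 - j26.43 V
  V2 = 5.57·(cos(-134.5°) + j·sin(-134.5°)) = -3.904 - j3.973 V
Step 2 — Sum components: V_total = -222.3 - j30.4 V.
Step 3 — Convert to polar: |V_total| = 224.4 V, ∠V_total = -172.2°.

V_total = 224.4∠-172.2° V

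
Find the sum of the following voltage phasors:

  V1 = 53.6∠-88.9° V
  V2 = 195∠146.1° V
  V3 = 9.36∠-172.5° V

Step 1 — Convert each phasor to rectangular form:
  V1 = 53.6·(cos(-88.9°) + j·sin(-88.9°)) = 1.029 - j53.59 V
  V2 = 195·(cos(146.1°) + j·sin(146.1°)) = -161.9 + j108.8 V
  V3 = 9.36·(cos(-172.5°) + j·sin(-172.5°)) = -9.28 - j1.222 V
Step 2 — Sum components: V_total = -170.1 + j53.95 V.
Step 3 — Convert to polar: |V_total| = 178.5 V, ∠V_total = 162.4°.

V_total = 178.5∠162.4° V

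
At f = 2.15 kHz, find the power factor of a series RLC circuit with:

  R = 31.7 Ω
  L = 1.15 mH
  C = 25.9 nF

Step 1 — Angular frequency: ω = 2π·f = 2π·2150 = 1.351e+04 rad/s.
Step 2 — Component impedances:
  R: Z = R = 31.7 Ω
  L: Z = jωL = j·1.351e+04·0.00115 = 0 + j15.54 Ω
  C: Z = 1/(jωC) = -j/(ω·C) = 0 - j2858 Ω
Step 3 — Series combination: Z_total = R + L + C = 31.7 - j2843 Ω = 2843∠-89.4° Ω.
Step 4 — Power factor: PF = cos(φ) = Re(Z)/|Z| = 31.7/2843 = 0.01115.
Step 5 — Type: Im(Z) = -2843 ⇒ leading (phase φ = -89.4°).

PF = 0.01115 (leading, φ = -89.4°)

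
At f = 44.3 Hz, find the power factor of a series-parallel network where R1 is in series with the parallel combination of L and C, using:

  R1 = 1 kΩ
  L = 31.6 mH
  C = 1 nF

Step 1 — Angular frequency: ω = 2π·f = 2π·44.3 = 278.3 rad/s.
Step 2 — Component impedances:
  R1: Z = R = 1000 Ω
  L: Z = jωL = j·278.3·0.0316 = 0 + j8.796 Ω
  C: Z = 1/(jωC) = -j/(ω·C) = 0 - j3.593e+06 Ω
Step 3 — Parallel branch: L || C = 1/(1/L + 1/C) = 0 + j8.796 Ω.
Step 4 — Series with R1: Z_total = R1 + (L || C) = 1000 + j8.796 Ω = 1000∠0.5° Ω.
Step 5 — Power factor: PF = cos(φ) = Re(Z)/|Z| = 1000/1000 = 1.
Step 6 — Type: Im(Z) = 8.796 ⇒ lagging (phase φ = 0.5°).

PF = 1 (lagging, φ = 0.5°)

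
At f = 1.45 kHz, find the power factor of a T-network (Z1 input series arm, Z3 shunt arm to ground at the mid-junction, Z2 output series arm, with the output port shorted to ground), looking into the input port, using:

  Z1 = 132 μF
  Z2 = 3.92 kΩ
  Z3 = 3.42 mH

Step 1 — Angular frequency: ω = 2π·f = 2π·1450 = 9111 rad/s.
Step 2 — Component impedances:
  Z1: Z = 1/(jωC) = -j/(ω·C) = 0 - j0.8315 Ω
  Z2: Z = R = 3920 Ω
  Z3: Z = jωL = j·9111·0.00342 = 0 + j31.16 Ω
Step 3 — With the output port shorted to ground, the output series arm Z2 runs from the junction to ground; the shunt arm Z3 also runs from the junction to ground. They appear in parallel: Z3 || Z2 = 0.2476 + j31.16 Ω.
Step 4 — Series with input arm Z1: Z_in = Z1 + (Z3 || Z2) = 0.2476 + j30.32 Ω = 30.33∠89.5° Ω.
Step 5 — Power factor: PF = cos(φ) = Re(Z)/|Z| = 0.24765/30.326 = 0.008166.
Step 6 — Type: Im(Z) = 30.32 ⇒ lagging (phase φ = 89.5°).

PF = 0.008166 (lagging, φ = 89.5°)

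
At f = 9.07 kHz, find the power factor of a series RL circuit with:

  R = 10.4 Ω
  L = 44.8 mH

Step 1 — Angular frequency: ω = 2π·f = 2π·9070 = 5.699e+04 rad/s.
Step 2 — Component impedances:
  R: Z = R = 10.4 Ω
  L: Z = jωL = j·5.699e+04·0.0448 = 0 + j2553 Ω
Step 3 — Series combination: Z_total = R + L = 10.4 + j2553 Ω = 2553∠89.8° Ω.
Step 4 — Power factor: PF = cos(φ) = Re(Z)/|Z| = 10.4/2553.1 = 0.004073.
Step 5 — Type: Im(Z) = 2553 ⇒ lagging (phase φ = 89.8°).

PF = 0.004073 (lagging, φ = 89.8°)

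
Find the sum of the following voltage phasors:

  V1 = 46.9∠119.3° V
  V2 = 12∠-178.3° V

Step 1 — Convert each phasor to rectangular form:
  V1 = 46.9·(cos(119.3°) + j·sin(119.3°)) = -22.95 + j40.9 V
  V2 = 12·(cos(-178.3°) + j·sin(-178.3°)) = -11.99 - j0.356 V
Step 2 — Sum components: V_total = -34.95 + j40.54 V.
Step 3 — Convert to polar: |V_total| = 53.53 V, ∠V_total = 130.8°.

V_total = 53.53∠130.8° V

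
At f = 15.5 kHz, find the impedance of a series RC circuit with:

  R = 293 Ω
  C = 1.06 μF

Step 1 — Angular frequency: ω = 2π·f = 2π·1.55e+04 = 9.739e+04 rad/s.
Step 2 — Component impedances:
  R: Z = R = 293 Ω
  C: Z = 1/(jωC) = -j/(ω·C) = 0 - j9.687 Ω
Step 3 — Series combination: Z_total = R + C = 293 - j9.687 Ω = 293.2∠-1.9° Ω.

Z = 293 - j9.687 Ω = 293.2∠-1.9° Ω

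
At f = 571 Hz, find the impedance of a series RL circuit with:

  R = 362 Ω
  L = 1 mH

Step 1 — Angular frequency: ω = 2π·f = 2π·571 = 3588 rad/s.
Step 2 — Component impedances:
  R: Z = R = 362 Ω
  L: Z = jωL = j·3588·0.001 = 0 + j3.588 Ω
Step 3 — Series combination: Z_total = R + L = 362 + j3.588 Ω = 362∠0.6° Ω.

Z = 362 + j3.588 Ω = 362∠0.6° Ω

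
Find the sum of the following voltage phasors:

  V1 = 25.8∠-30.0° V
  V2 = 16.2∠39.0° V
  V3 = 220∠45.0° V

Step 1 — Convert each phasor to rectangular form:
  V1 = 25.8·(cos(-30.0°) + j·sin(-30.0°)) = 22.34 - j12.9 V
  V2 = 16.2·(cos(39.0°) + j·sin(39.0°)) = 12.59 + j10.19 V
  V3 = 220·(cos(45.0°) + j·sin(45.0°)) = 155.6 + j155.6 V
Step 2 — Sum components: V_total = 190.5 + j152.9 V.
Step 3 — Convert to polar: |V_total| = 244.2 V, ∠V_total = 38.7°.

V_total = 244.2∠38.7° V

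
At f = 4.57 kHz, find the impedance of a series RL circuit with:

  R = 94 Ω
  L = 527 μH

Step 1 — Angular frequency: ω = 2π·f = 2π·4570 = 2.871e+04 rad/s.
Step 2 — Component impedances:
  R: Z = R = 94 Ω
  L: Z = jωL = j·2.871e+04·0.000527 = 0 + j15.13 Ω
Step 3 — Series combination: Z_total = R + L = 94 + j15.13 Ω = 95.21∠9.1° Ω.

Z = 94 + j15.13 Ω = 95.21∠9.1° Ω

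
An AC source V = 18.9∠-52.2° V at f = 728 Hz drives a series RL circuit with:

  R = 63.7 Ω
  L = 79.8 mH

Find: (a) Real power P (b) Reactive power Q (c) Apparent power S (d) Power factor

Step 1 — Angular frequency: ω = 2π·f = 2π·728 = 4574 rad/s.
Step 2 — Component impedances:
  R: Z = R = 63.7 Ω
  L: Z = jωL = j·4574·0.0798 = 0 + j365 Ω
Step 3 — Series combination: Z_total = R + L = 63.7 + j365 Ω = 370.5∠80.1° Ω.
Step 4 — Source phasor: V = 18.9∠-52.2° V = 11.58 - j14.93 V.
Step 5 — Current: I = V / Z = -0.03433 - j0.03773 A = 0.05101∠-132.3° A.
Step 6 — Complex power: S = V·I* = 0.1657 + j0.9497 VA.
Step 7 — Real power: P = Re(S) = 0.1657 W.
Step 8 — Reactive power: Q = Im(S) = 0.9497 VAR.
Step 9 — Apparent power: |S| = 0.964 VA.
Step 10 — Power factor: PF = P/|S| = 0.1719 (lagging).

(a) P = 0.1657 W  (b) Q = 0.9497 VAR  (c) S = 0.964 VA  (d) PF = 0.1719 (lagging)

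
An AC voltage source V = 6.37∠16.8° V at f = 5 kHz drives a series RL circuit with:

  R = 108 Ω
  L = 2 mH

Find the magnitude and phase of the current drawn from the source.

Step 1 — Angular frequency: ω = 2π·f = 2π·5000 = 3.142e+04 rad/s.
Step 2 — Component impedances:
  R: Z = R = 108 Ω
  L: Z = jωL = j·3.142e+04·0.002 = 0 + j62.83 Ω
Step 3 — Series combination: Z_total = R + L = 108 + j62.83 Ω = 124.9∠30.2° Ω.
Step 4 — Source phasor: V = 6.37∠16.8° V = 6.098 + j1.841 V.
Step 5 — Ohm's law: I = V / Z_total = (6.098 + j1.841) / (108 + j62.83) = 0.0496 - j0.01181 A.
Step 6 — Convert to polar: |I| = 0.05098 A, ∠I = -13.4°.

I = 0.05098∠-13.4° A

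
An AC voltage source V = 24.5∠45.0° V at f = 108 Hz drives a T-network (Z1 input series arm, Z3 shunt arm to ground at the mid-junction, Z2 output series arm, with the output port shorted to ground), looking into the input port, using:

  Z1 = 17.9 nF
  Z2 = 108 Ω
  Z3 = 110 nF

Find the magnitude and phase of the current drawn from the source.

Step 1 — Angular frequency: ω = 2π·f = 2π·108 = 678.6 rad/s.
Step 2 — Component impedances:
  Z1: Z = 1/(jωC) = -j/(ω·C) = 0 - j8.233e+04 Ω
  Z2: Z = R = 108 Ω
  Z3: Z = 1/(jωC) = -j/(ω·C) = 0 - j1.34e+04 Ω
Step 3 — With the output port shorted to ground, the output series arm Z2 runs from the junction to ground; the shunt arm Z3 also runs from the junction to ground. They appear in parallel: Z3 || Z2 = 108 - j0.8706 Ω.
Step 4 — Series with input arm Z1: Z_in = Z1 + (Z3 || Z2) = 108 - j8.233e+04 Ω = 8.233e+04∠-89.9° Ω.
Step 5 — Source phasor: V = 24.5∠45.0° V = 17.32 + j17.32 V.
Step 6 — Ohm's law: I = V / Z_total = (17.32 + j17.32) / (108 - j8.233e+04) = -0.0002102 + j0.0002107 A.
Step 7 — Convert to polar: |I| = 0.0002976 A, ∠I = 134.9°.

I = 0.0002976∠134.9° A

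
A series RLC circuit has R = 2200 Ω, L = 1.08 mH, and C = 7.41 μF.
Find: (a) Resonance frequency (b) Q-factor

Step 1 — Resonance condition Im(Z)=0 gives ω₀ = 1/√(LC).
Step 2 — ω₀ = 1/√(0.00108·7.41e-06) = 1.118e+04 rad/s.
Step 3 — f₀ = ω₀/(2π) = 1779 Hz.
Step 4 — Series Q: Q = ω₀L/R = 1.118e+04·0.00108/2200 = 0.005488.

(a) f₀ = 1779 Hz  (b) Q = 0.005488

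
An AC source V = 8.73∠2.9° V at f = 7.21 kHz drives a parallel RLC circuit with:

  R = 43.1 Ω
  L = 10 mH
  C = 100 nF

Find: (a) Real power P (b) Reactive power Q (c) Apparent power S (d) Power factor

Step 1 — Angular frequency: ω = 2π·f = 2π·7210 = 4.53e+04 rad/s.
Step 2 — Component impedances:
  R: Z = R = 43.1 Ω
  L: Z = jωL = j·4.53e+04·0.01 = 0 + j453 Ω
  C: Z = 1/(jωC) = -j/(ω·C) = 0 - j220.7 Ω
Step 3 — Parallel combination: 1/Z_total = 1/R + 1/L + 1/C; Z_total = 42.67 - j4.272 Ω = 42.89∠-5.7° Ω.
Step 4 — Source phasor: V = 8.73∠2.9° V = 8.719 + j0.4417 V.
Step 5 — Current: I = V / Z = 0.2013 + j0.0305 A = 0.2036∠8.6° A.
Step 6 — Complex power: S = V·I* = 1.768 - j0.177 VA.
Step 7 — Real power: P = Re(S) = 1.768 W.
Step 8 — Reactive power: Q = Im(S) = -0.177 VAR.
Step 9 — Apparent power: |S| = 1.777 VA.
Step 10 — Power factor: PF = P/|S| = 0.995 (leading).

(a) P = 1.768 W  (b) Q = -0.177 VAR  (c) S = 1.777 VA  (d) PF = 0.995 (leading)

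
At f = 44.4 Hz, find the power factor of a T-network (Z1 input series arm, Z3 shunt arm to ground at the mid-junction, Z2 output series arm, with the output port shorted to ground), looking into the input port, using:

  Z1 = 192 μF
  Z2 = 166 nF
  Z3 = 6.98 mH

Step 1 — Angular frequency: ω = 2π·f = 2π·44.4 = 279 rad/s.
Step 2 — Component impedances:
  Z1: Z = 1/(jωC) = -j/(ω·C) = 0 - j18.67 Ω
  Z2: Z = 1/(jωC) = -j/(ω·C) = 0 - j2.159e+04 Ω
  Z3: Z = jωL = j·279·0.00698 = 0 + j1.947 Ω
Step 3 — With the output port shorted to ground, the output series arm Z2 runs from the junction to ground; the shunt arm Z3 also runs from the junction to ground. They appear in parallel: Z3 || Z2 = 0 + j1.947 Ω.
Step 4 — Series with input arm Z1: Z_in = Z1 + (Z3 || Z2) = 0 - j16.72 Ω = 16.72∠-90.0° Ω.
Step 5 — Power factor: PF = cos(φ) = Re(Z)/|Z| = 0/16.72 = 0.
Step 6 — Type: Im(Z) = -16.72 ⇒ leading (phase φ = -90.0°).

PF = 0 (leading, φ = -90.0°)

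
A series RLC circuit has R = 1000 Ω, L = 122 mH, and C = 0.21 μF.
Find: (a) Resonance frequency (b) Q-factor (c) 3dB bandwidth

Step 1 — Resonance condition Im(Z)=0 gives ω₀ = 1/√(LC).
Step 2 — ω₀ = 1/√(0.122·2.1e-07) = 6248 rad/s.
Step 3 — f₀ = ω₀/(2π) = 994.3 Hz.
Step 4 — Series Q: Q = ω₀L/R = 6248·0.122/1000 = 0.7622.
Step 5 — 3dB bandwidth: Δω = ω₀/Q = 8197 rad/s; BW = Δω/(2π) = 1305 Hz.

(a) f₀ = 994.3 Hz  (b) Q = 0.7622  (c) BW = 1305 Hz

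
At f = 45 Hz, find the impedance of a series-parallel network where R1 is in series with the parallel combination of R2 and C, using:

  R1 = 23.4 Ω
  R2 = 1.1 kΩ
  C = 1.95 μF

Step 1 — Angular frequency: ω = 2π·f = 2π·45 = 282.7 rad/s.
Step 2 — Component impedances:
  R1: Z = R = 23.4 Ω
  R2: Z = R = 1100 Ω
  C: Z = 1/(jωC) = -j/(ω·C) = 0 - j1814 Ω
Step 3 — Parallel branch: R2 || C = 1/(1/R2 + 1/C) = 804.2 - j487.7 Ω.
Step 4 — Series with R1: Z_total = R1 + (R2 || C) = 827.6 - j487.7 Ω = 960.6∠-30.5° Ω.

Z = 827.6 - j487.7 Ω = 960.6∠-30.5° Ω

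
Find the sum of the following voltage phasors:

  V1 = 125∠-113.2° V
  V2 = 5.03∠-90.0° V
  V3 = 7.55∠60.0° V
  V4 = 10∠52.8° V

Step 1 — Convert each phasor to rectangular form:
  V1 = 125·(cos(-113.2°) + j·sin(-113.2°)) = -49.24 - j114.9 V
  V2 = 5.03·(cos(-90.0°) + j·sin(-90.0°)) = 0 - j5.03 V
  V3 = 7.55·(cos(60.0°) + j·sin(60.0°)) = 3.775 + j6.538 V
  V4 = 10·(cos(52.8°) + j·sin(52.8°)) = 6.046 + j7.965 V
Step 2 — Sum components: V_total = -39.42 - j105.4 V.
Step 3 — Convert to polar: |V_total| = 112.5 V, ∠V_total = -110.5°.

V_total = 112.5∠-110.5° V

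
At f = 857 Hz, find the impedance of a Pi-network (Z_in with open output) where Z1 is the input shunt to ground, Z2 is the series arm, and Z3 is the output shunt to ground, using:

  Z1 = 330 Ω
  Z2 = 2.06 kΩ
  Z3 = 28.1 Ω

Step 1 — Angular frequency: ω = 2π·f = 2π·857 = 5385 rad/s.
Step 2 — Component impedances:
  Z1: Z = R = 330 Ω
  Z2: Z = R = 2060 Ω
  Z3: Z = R = 28.1 Ω
Step 3 — With open output, the series arm Z2 and the output shunt Z3 appear in series to ground: Z2 + Z3 = 2088 Ω.
Step 4 — Parallel with input shunt Z1: Z_in = Z1 || (Z2 + Z3) = 285 Ω = 285∠0.0° Ω.

Z = 285 Ω = 285∠0.0° Ω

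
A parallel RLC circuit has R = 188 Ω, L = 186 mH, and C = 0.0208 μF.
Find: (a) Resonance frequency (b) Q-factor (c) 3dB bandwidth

Step 1 — Resonance: ω₀ = 1/√(LC) = 1/√(0.186·2.08e-08) = 1.608e+04 rad/s.
Step 2 — f₀ = ω₀/(2π) = 2559 Hz.
Step 3 — Parallel Q: Q = R/(ω₀L) = 188/(1.608e+04·0.186) = 0.06287.
Step 4 — Bandwidth: Δω = ω₀/Q = 2.557e+05 rad/s; BW = Δω/(2π) = 4.07e+04 Hz.

(a) f₀ = 2559 Hz  (b) Q = 0.06287  (c) BW = 4.07e+04 Hz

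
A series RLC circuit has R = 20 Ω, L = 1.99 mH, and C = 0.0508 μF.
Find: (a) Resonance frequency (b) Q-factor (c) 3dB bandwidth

Step 1 — Resonance condition Im(Z)=0 gives ω₀ = 1/√(LC).
Step 2 — ω₀ = 1/√(0.00199·5.08e-08) = 9.946e+04 rad/s.
Step 3 — f₀ = ω₀/(2π) = 1.583e+04 Hz.
Step 4 — Series Q: Q = ω₀L/R = 9.946e+04·0.00199/20 = 9.896.
Step 5 — 3dB bandwidth: Δω = ω₀/Q = 1.005e+04 rad/s; BW = Δω/(2π) = 1600 Hz.

(a) f₀ = 1.583e+04 Hz  (b) Q = 9.896  (c) BW = 1600 Hz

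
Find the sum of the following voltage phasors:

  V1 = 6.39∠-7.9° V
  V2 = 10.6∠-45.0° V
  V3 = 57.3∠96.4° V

Step 1 — Convert each phasor to rectangular form:
  V1 = 6.39·(cos(-7.9°) + j·sin(-7.9°)) = 6.329 - j0.8783 V
  V2 = 10.6·(cos(-45.0°) + j·sin(-45.0°)) = 7.495 - j7.495 V
  V3 = 57.3·(cos(96.4°) + j·sin(96.4°)) = -6.387 + j56.94 V
Step 2 — Sum components: V_total = 7.438 + j48.57 V.
Step 3 — Convert to polar: |V_total| = 49.14 V, ∠V_total = 81.3°.

V_total = 49.14∠81.3° V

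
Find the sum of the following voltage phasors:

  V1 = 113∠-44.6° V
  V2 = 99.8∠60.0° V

Step 1 — Convert each phasor to rectangular form:
  V1 = 113·(cos(-44.6°) + j·sin(-44.6°)) = 80.46 - j79.34 V
  V2 = 99.8·(cos(60.0°) + j·sin(60.0°)) = 49.9 + j86.43 V
Step 2 — Sum components: V_total = 130.4 + j7.086 V.
Step 3 — Convert to polar: |V_total| = 130.6 V, ∠V_total = 3.1°.

V_total = 130.6∠3.1° V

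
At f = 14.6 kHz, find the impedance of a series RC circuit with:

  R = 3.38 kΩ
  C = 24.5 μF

Step 1 — Angular frequency: ω = 2π·f = 2π·1.46e+04 = 9.173e+04 rad/s.
Step 2 — Component impedances:
  R: Z = R = 3380 Ω
  C: Z = 1/(jωC) = -j/(ω·C) = 0 - j0.4449 Ω
Step 3 — Series combination: Z_total = R + C = 3380 - j0.4449 Ω = 3380∠-0.0° Ω.

Z = 3380 - j0.4449 Ω = 3380∠-0.0° Ω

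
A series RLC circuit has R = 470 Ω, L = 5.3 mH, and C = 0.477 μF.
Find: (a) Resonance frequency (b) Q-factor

Step 1 — Resonance condition Im(Z)=0 gives ω₀ = 1/√(LC).
Step 2 — ω₀ = 1/√(0.0053·4.77e-07) = 1.989e+04 rad/s.
Step 3 — f₀ = ω₀/(2π) = 3165 Hz.
Step 4 — Series Q: Q = ω₀L/R = 1.989e+04·0.0053/470 = 0.2243.

(a) f₀ = 3165 Hz  (b) Q = 0.2243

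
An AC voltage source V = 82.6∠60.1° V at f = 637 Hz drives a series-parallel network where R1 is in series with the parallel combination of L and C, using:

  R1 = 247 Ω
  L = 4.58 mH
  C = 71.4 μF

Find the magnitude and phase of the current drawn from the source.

Step 1 — Angular frequency: ω = 2π·f = 2π·637 = 4002 rad/s.
Step 2 — Component impedances:
  R1: Z = R = 247 Ω
  L: Z = jωL = j·4002·0.00458 = 0 + j18.33 Ω
  C: Z = 1/(jωC) = -j/(ω·C) = 0 - j3.499 Ω
Step 3 — Parallel branch: L || C = 1/(1/L + 1/C) = 0 - j4.325 Ω.
Step 4 — Series with R1: Z_total = R1 + (L || C) = 247 - j4.325 Ω = 247∠-1.0° Ω.
Step 5 — Source phasor: V = 82.6∠60.1° V = 41.18 + j71.61 V.
Step 6 — Ohm's law: I = V / Z_total = (41.18 + j71.61) / (247 - j4.325) = 0.1616 + j0.2927 A.
Step 7 — Convert to polar: |I| = 0.3344 A, ∠I = 61.1°.

I = 0.3344∠61.1° A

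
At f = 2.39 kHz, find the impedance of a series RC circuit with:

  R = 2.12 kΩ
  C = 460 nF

Step 1 — Angular frequency: ω = 2π·f = 2π·2390 = 1.502e+04 rad/s.
Step 2 — Component impedances:
  R: Z = R = 2120 Ω
  C: Z = 1/(jωC) = -j/(ω·C) = 0 - j144.8 Ω
Step 3 — Series combination: Z_total = R + C = 2120 - j144.8 Ω = 2125∠-3.9° Ω.

Z = 2120 - j144.8 Ω = 2125∠-3.9° Ω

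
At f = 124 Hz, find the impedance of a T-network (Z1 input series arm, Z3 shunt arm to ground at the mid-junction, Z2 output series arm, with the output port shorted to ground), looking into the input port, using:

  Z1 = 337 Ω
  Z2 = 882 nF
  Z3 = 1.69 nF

Step 1 — Angular frequency: ω = 2π·f = 2π·124 = 779.1 rad/s.
Step 2 — Component impedances:
  Z1: Z = R = 337 Ω
  Z2: Z = 1/(jωC) = -j/(ω·C) = 0 - j1455 Ω
  Z3: Z = 1/(jωC) = -j/(ω·C) = 0 - j7.595e+05 Ω
Step 3 — With the output port shorted to ground, the output series arm Z2 runs from the junction to ground; the shunt arm Z3 also runs from the junction to ground. They appear in parallel: Z3 || Z2 = 0 - j1452 Ω.
Step 4 — Series with input arm Z1: Z_in = Z1 + (Z3 || Z2) = 337 - j1452 Ω = 1491∠-76.9° Ω.

Z = 337 - j1452 Ω = 1491∠-76.9° Ω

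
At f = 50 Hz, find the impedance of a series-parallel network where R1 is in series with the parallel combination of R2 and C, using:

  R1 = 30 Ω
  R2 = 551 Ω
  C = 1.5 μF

Step 1 — Angular frequency: ω = 2π·f = 2π·50 = 314.2 rad/s.
Step 2 — Component impedances:
  R1: Z = R = 30 Ω
  R2: Z = R = 551 Ω
  C: Z = 1/(jωC) = -j/(ω·C) = 0 - j2122 Ω
Step 3 — Parallel branch: R2 || C = 1/(1/R2 + 1/C) = 516.2 - j134 Ω.
Step 4 — Series with R1: Z_total = R1 + (R2 || C) = 546.2 - j134 Ω = 562.4∠-13.8° Ω.

Z = 546.2 - j134 Ω = 562.4∠-13.8° Ω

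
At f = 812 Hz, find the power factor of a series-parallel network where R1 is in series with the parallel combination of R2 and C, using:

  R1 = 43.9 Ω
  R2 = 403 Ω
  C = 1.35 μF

Step 1 — Angular frequency: ω = 2π·f = 2π·812 = 5102 rad/s.
Step 2 — Component impedances:
  R1: Z = R = 43.9 Ω
  R2: Z = R = 403 Ω
  C: Z = 1/(jωC) = -j/(ω·C) = 0 - j145.2 Ω
Step 3 — Parallel branch: R2 || C = 1/(1/R2 + 1/C) = 46.3 - j128.5 Ω.
Step 4 — Series with R1: Z_total = R1 + (R2 || C) = 90.2 - j128.5 Ω = 157∠-54.9° Ω.
Step 5 — Power factor: PF = cos(φ) = Re(Z)/|Z| = 90.2/157 = 0.5745.
Step 6 — Type: Im(Z) = -128.5 ⇒ leading (phase φ = -54.9°).

PF = 0.5745 (leading, φ = -54.9°)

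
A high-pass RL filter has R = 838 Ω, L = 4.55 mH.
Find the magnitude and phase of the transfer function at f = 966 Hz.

Step 1 — Angular frequency: ω = 2π·966 = 6070 rad/s.
Step 2 — Transfer function: H(jω) = jωL/(R + jωL).
Step 3 — Numerator jωL = j·27.62; denominator R + jωL = 838 + j27.62.
Step 4 — H = 0.001085 + j0.03292.
Step 5 — Magnitude: |H| = 0.03294 (-29.6 dB); phase: φ = 88.1°.

|H| = 0.03294 (-29.6 dB), φ = 88.1°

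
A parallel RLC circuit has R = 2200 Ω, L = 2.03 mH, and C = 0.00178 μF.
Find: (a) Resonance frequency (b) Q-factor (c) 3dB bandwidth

Step 1 — Resonance: ω₀ = 1/√(LC) = 1/√(0.00203·1.78e-09) = 5.261e+05 rad/s.
Step 2 — f₀ = ω₀/(2π) = 8.373e+04 Hz.
Step 3 — Parallel Q: Q = R/(ω₀L) = 2200/(5.261e+05·0.00203) = 2.06.
Step 4 — Bandwidth: Δω = ω₀/Q = 2.554e+05 rad/s; BW = Δω/(2π) = 4.064e+04 Hz.

(a) f₀ = 8.373e+04 Hz  (b) Q = 2.06  (c) BW = 4.064e+04 Hz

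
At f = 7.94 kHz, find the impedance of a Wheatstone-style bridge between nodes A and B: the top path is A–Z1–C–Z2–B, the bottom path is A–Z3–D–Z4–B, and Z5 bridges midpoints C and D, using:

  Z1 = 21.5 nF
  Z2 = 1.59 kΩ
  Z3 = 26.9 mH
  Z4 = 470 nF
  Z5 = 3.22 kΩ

Step 1 — Angular frequency: ω = 2π·f = 2π·7940 = 4.989e+04 rad/s.
Step 2 — Component impedances:
  Z1: Z = 1/(jωC) = -j/(ω·C) = 0 - j932.3 Ω
  Z2: Z = R = 1590 Ω
  Z3: Z = jωL = j·4.989e+04·0.0269 = 0 + j1342 Ω
  Z4: Z = 1/(jωC) = -j/(ω·C) = 0 - j42.65 Ω
  Z5: Z = R = 3220 Ω
Step 3 — Bridge requires nodal analysis (the Z5 bridge couples midpoints C and D, so the two paths cannot be reduced to a simple series/parallel combination). Setting node B to ground and injecting 1 A at node A, the 3-node admittance system at A, C, D solves to V_A = Z_AB = 1428 + j774.8 Ω = 1625∠28.5° Ω.

Z = 1428 + j774.8 Ω = 1625∠28.5° Ω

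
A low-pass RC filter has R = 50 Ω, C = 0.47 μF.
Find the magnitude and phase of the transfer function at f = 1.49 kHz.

Step 1 — Angular frequency: ω = 2π·1490 = 9362 rad/s.
Step 2 — Transfer function: H(jω) = 1/(1 + jωRC).
Step 3 — Denominator: 1 + jωRC = 1 + j·9362·50·4.7e-07 = 1 + j0.22.
Step 4 — H = 0.9538 - j0.2098.
Step 5 — Magnitude: |H| = 0.9766 (-0.2 dB); phase: φ = -12.4°.

|H| = 0.9766 (-0.2 dB), φ = -12.4°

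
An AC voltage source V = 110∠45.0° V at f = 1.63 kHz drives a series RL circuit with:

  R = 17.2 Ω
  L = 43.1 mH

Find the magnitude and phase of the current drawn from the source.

Step 1 — Angular frequency: ω = 2π·f = 2π·1630 = 1.024e+04 rad/s.
Step 2 — Component impedances:
  R: Z = R = 17.2 Ω
  L: Z = jωL = j·1.024e+04·0.0431 = 0 + j441.4 Ω
Step 3 — Series combination: Z_total = R + L = 17.2 + j441.4 Ω = 441.7∠87.8° Ω.
Step 4 — Source phasor: V = 110∠45.0° V = 77.78 + j77.78 V.
Step 5 — Ohm's law: I = V / Z_total = (77.78 + j77.78) / (17.2 + j441.4) = 0.1828 - j0.1691 A.
Step 6 — Convert to polar: |I| = 0.249 A, ∠I = -42.8°.

I = 0.249∠-42.8° A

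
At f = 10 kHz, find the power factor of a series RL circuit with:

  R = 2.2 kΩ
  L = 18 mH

Step 1 — Angular frequency: ω = 2π·f = 2π·1e+04 = 6.283e+04 rad/s.
Step 2 — Component impedances:
  R: Z = R = 2200 Ω
  L: Z = jωL = j·6.283e+04·0.018 = 0 + j1131 Ω
Step 3 — Series combination: Z_total = R + L = 2200 + j1131 Ω = 2474∠27.2° Ω.
Step 4 — Power factor: PF = cos(φ) = Re(Z)/|Z| = 2200/2473.7 = 0.8894.
Step 5 — Type: Im(Z) = 1131 ⇒ lagging (phase φ = 27.2°).

PF = 0.8894 (lagging, φ = 27.2°)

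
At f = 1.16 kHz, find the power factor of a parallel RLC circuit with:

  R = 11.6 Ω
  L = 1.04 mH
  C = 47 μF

Step 1 — Angular frequency: ω = 2π·f = 2π·1160 = 7288 rad/s.
Step 2 — Component impedances:
  R: Z = R = 11.6 Ω
  L: Z = jωL = j·7288·0.00104 = 0 + j7.58 Ω
  C: Z = 1/(jωC) = -j/(ω·C) = 0 - j2.919 Ω
Step 3 — Parallel combination: 1/Z_total = 1/R + 1/L + 1/C; Z_total = 1.664 - j4.066 Ω = 4.394∠-67.7° Ω.
Step 4 — Power factor: PF = cos(φ) = Re(Z)/|Z| = 1.6643/4.3938 = 0.3788.
Step 5 — Type: Im(Z) = -4.066 ⇒ leading (phase φ = -67.7°).

PF = 0.3788 (leading, φ = -67.7°)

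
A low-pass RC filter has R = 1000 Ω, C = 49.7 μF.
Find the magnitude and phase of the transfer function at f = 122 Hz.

Step 1 — Angular frequency: ω = 2π·122 = 766.5 rad/s.
Step 2 — Transfer function: H(jω) = 1/(1 + jωRC).
Step 3 — Denominator: 1 + jωRC = 1 + j·766.5·1000·4.97e-05 = 1 + j38.1.
Step 4 — H = 0.0006885 - j0.02623.
Step 5 — Magnitude: |H| = 0.02624 (-31.6 dB); phase: φ = -88.5°.

|H| = 0.02624 (-31.6 dB), φ = -88.5°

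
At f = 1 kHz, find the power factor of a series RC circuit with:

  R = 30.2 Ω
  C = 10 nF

Step 1 — Angular frequency: ω = 2π·f = 2π·1000 = 6283 rad/s.
Step 2 — Component impedances:
  R: Z = R = 30.2 Ω
  C: Z = 1/(jωC) = -j/(ω·C) = 0 - j1.592e+04 Ω
Step 3 — Series combination: Z_total = R + C = 30.2 - j1.592e+04 Ω = 1.592e+04∠-89.9° Ω.
Step 4 — Power factor: PF = cos(φ) = Re(Z)/|Z| = 30.2/15915.5 = 0.001898.
Step 5 — Type: Im(Z) = -1.592e+04 ⇒ leading (phase φ = -89.9°).

PF = 0.001898 (leading, φ = -89.9°)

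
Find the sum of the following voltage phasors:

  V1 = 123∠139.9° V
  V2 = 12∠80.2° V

Step 1 — Convert each phasor to rectangular form:
  V1 = 123·(cos(139.9°) + j·sin(139.9°)) = -94.09 + j79.23 V
  V2 = 12·(cos(80.2°) + j·sin(80.2°)) = 2.043 + j11.82 V
Step 2 — Sum components: V_total = -92.04 + j91.05 V.
Step 3 — Convert to polar: |V_total| = 129.5 V, ∠V_total = 135.3°.

V_total = 129.5∠135.3° V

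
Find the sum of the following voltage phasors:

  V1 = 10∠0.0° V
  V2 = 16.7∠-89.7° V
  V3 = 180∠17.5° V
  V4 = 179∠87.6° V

Step 1 — Convert each phasor to rectangular form:
  V1 = 10·(cos(0.0°) + j·sin(0.0°)) = 10 V
  V2 = 16.7·(cos(-89.7°) + j·sin(-89.7°)) = 0.08744 - j16.7 V
  V3 = 180·(cos(17.5°) + j·sin(17.5°)) = 171.7 + j54.13 V
  V4 = 179·(cos(87.6°) + j·sin(87.6°)) = 7.496 + j178.8 V
Step 2 — Sum components: V_total = 189.3 + j216.3 V.
Step 3 — Convert to polar: |V_total| = 287.4 V, ∠V_total = 48.8°.

V_total = 287.4∠48.8° V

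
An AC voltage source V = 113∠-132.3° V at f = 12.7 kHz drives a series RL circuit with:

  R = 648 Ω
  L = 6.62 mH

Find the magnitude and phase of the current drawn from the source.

Step 1 — Angular frequency: ω = 2π·f = 2π·1.27e+04 = 7.98e+04 rad/s.
Step 2 — Component impedances:
  R: Z = R = 648 Ω
  L: Z = jωL = j·7.98e+04·0.00662 = 0 + j528.3 Ω
Step 3 — Series combination: Z_total = R + L = 648 + j528.3 Ω = 836∠39.2° Ω.
Step 4 — Source phasor: V = 113∠-132.3° V = -76.05 - j83.58 V.
Step 5 — Ohm's law: I = V / Z_total = (-76.05 - j83.58) / (648 + j528.3) = -0.1337 - j0.02001 A.
Step 6 — Convert to polar: |I| = 0.1352 A, ∠I = -171.5°.

I = 0.1352∠-171.5° A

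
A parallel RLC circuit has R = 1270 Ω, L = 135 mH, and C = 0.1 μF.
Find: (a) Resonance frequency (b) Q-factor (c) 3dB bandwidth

Step 1 — Resonance: ω₀ = 1/√(LC) = 1/√(0.135·1e-07) = 8607 rad/s.
Step 2 — f₀ = ω₀/(2π) = 1370 Hz.
Step 3 — Parallel Q: Q = R/(ω₀L) = 1270/(8607·0.135) = 1.093.
Step 4 — Bandwidth: Δω = ω₀/Q = 7874 rad/s; BW = Δω/(2π) = 1253 Hz.

(a) f₀ = 1370 Hz  (b) Q = 1.093  (c) BW = 1253 Hz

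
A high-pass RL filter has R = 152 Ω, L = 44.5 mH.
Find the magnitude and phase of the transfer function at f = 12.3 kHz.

Step 1 — Angular frequency: ω = 2π·1.23e+04 = 7.728e+04 rad/s.
Step 2 — Transfer function: H(jω) = jωL/(R + jωL).
Step 3 — Numerator jωL = j·3439; denominator R + jωL = 152 + j3439.
Step 4 — H = 0.9981 + j0.04411.
Step 5 — Magnitude: |H| = 0.999 (-0.0 dB); phase: φ = 2.5°.

|H| = 0.999 (-0.0 dB), φ = 2.5°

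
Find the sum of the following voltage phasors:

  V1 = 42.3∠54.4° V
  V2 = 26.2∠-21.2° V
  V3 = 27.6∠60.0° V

Step 1 — Convert each phasor to rectangular form:
  V1 = 42.3·(cos(54.4°) + j·sin(54.4°)) = 24.62 + j34.39 V
  V2 = 26.2·(cos(-21.2°) + j·sin(-21.2°)) = 24.43 - j9.475 V
  V3 = 27.6·(cos(60.0°) + j·sin(60.0°)) = 13.8 + j23.9 V
Step 2 — Sum components: V_total = 62.85 + j48.82 V.
Step 3 — Convert to polar: |V_total| = 79.59 V, ∠V_total = 37.8°.

V_total = 79.59∠37.8° V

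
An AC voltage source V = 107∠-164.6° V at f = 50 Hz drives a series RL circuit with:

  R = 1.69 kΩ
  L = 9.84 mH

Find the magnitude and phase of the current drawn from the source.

Step 1 — Angular frequency: ω = 2π·f = 2π·50 = 314.2 rad/s.
Step 2 — Component impedances:
  R: Z = R = 1690 Ω
  L: Z = jωL = j·314.2·0.00984 = 0 + j3.091 Ω
Step 3 — Series combination: Z_total = R + L = 1690 + j3.091 Ω = 1690∠0.1° Ω.
Step 4 — Source phasor: V = 107∠-164.6° V = -103.2 - j28.41 V.
Step 5 — Ohm's law: I = V / Z_total = (-103.2 - j28.41) / (1690 + j3.091) = -0.06107 - j0.0167 A.
Step 6 — Convert to polar: |I| = 0.06331 A, ∠I = -164.7°.

I = 0.06331∠-164.7° A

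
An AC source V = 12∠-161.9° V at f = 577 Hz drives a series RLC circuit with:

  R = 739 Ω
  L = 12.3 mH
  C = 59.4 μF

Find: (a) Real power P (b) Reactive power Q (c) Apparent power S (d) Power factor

Step 1 — Angular frequency: ω = 2π·f = 2π·577 = 3625 rad/s.
Step 2 — Component impedances:
  R: Z = R = 739 Ω
  L: Z = jωL = j·3625·0.0123 = 0 + j44.59 Ω
  C: Z = 1/(jωC) = -j/(ω·C) = 0 - j4.644 Ω
Step 3 — Series combination: Z_total = R + L + C = 739 + j39.95 Ω = 740.1∠3.1° Ω.
Step 4 — Source phasor: V = 12∠-161.9° V = -11.41 - j3.728 V.
Step 5 — Current: I = V / Z = -0.01566 - j0.004198 A = 0.01621∠-165.0° A.
Step 6 — Complex power: S = V·I* = 0.1943 + j0.0105 VA.
Step 7 — Real power: P = Re(S) = 0.1943 W.
Step 8 — Reactive power: Q = Im(S) = 0.0105 VAR.
Step 9 — Apparent power: |S| = 0.1946 VA.
Step 10 — Power factor: PF = P/|S| = 0.9985 (lagging).

(a) P = 0.1943 W  (b) Q = 0.0105 VAR  (c) S = 0.1946 VA  (d) PF = 0.9985 (lagging)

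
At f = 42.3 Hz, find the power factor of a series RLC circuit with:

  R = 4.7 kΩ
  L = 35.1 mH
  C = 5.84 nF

Step 1 — Angular frequency: ω = 2π·f = 2π·42.3 = 265.8 rad/s.
Step 2 — Component impedances:
  R: Z = R = 4700 Ω
  L: Z = jωL = j·265.8·0.0351 = 0 + j9.329 Ω
  C: Z = 1/(jωC) = -j/(ω·C) = 0 - j6.443e+05 Ω
Step 3 — Series combination: Z_total = R + L + C = 4700 - j6.443e+05 Ω = 6.443e+05∠-89.6° Ω.
Step 4 — Power factor: PF = cos(φ) = Re(Z)/|Z| = 4700/6.443e+05 = 0.007295.
Step 5 — Type: Im(Z) = -6.443e+05 ⇒ leading (phase φ = -89.6°).

PF = 0.007295 (leading, φ = -89.6°)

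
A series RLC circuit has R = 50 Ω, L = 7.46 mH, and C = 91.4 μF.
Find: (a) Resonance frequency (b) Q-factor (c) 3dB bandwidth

Step 1 — Resonance: ω₀ = 1/√(LC) = 1/√(0.00746·9.14e-05) = 1211 rad/s.
Step 2 — f₀ = ω₀/(2π) = 192.7 Hz.
Step 3 — Series Q: Q = ω₀L/R = 1211·0.00746/50 = 0.1807.
Step 4 — Bandwidth: Δω = ω₀/Q = 6702 rad/s; BW = Δω/(2π) = 1067 Hz.

(a) f₀ = 192.7 Hz  (b) Q = 0.1807  (c) BW = 1067 Hz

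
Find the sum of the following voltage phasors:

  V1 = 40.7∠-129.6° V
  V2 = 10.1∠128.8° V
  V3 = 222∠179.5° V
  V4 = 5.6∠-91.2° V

Step 1 — Convert each phasor to rectangular form:
  V1 = 40.7·(cos(-129.6°) + j·sin(-129.6°)) = -25.94 - j31.36 V
  V2 = 10.1·(cos(128.8°) + j·sin(128.8°)) = -6.329 + j7.871 V
  V3 = 222·(cos(179.5°) + j·sin(179.5°)) = -222 + j1.937 V
  V4 = 5.6·(cos(-91.2°) + j·sin(-91.2°)) = -0.1173 - j5.599 V
Step 2 — Sum components: V_total = -254.4 - j27.15 V.
Step 3 — Convert to polar: |V_total| = 255.8 V, ∠V_total = -173.9°.

V_total = 255.8∠-173.9° V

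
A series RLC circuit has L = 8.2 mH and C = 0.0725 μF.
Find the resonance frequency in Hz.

Step 1 — Resonance condition Im(Z)=0 gives ω₀ = 1/√(LC).
Step 2 — ω₀ = 1/√(0.0082·7.25e-08) = 4.101e+04 rad/s.
Step 3 — f₀ = ω₀/(2π) = 6527 Hz.

f₀ = 6527 Hz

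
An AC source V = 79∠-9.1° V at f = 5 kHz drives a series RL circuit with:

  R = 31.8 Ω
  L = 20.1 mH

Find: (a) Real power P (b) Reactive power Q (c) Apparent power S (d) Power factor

Step 1 — Angular frequency: ω = 2π·f = 2π·5000 = 3.142e+04 rad/s.
Step 2 — Component impedances:
  R: Z = R = 31.8 Ω
  L: Z = jωL = j·3.142e+04·0.0201 = 0 + j631.5 Ω
Step 3 — Series combination: Z_total = R + L = 31.8 + j631.5 Ω = 632.3∠87.1° Ω.
Step 4 — Source phasor: V = 79∠-9.1° V = 78.01 - j12.49 V.
Step 5 — Current: I = V / Z = -0.01353 - j0.1242 A = 0.1249∠-96.2° A.
Step 6 — Complex power: S = V·I* = 0.4965 + j9.858 VA.
Step 7 — Real power: P = Re(S) = 0.4965 W.
Step 8 — Reactive power: Q = Im(S) = 9.858 VAR.
Step 9 — Apparent power: |S| = 9.871 VA.
Step 10 — Power factor: PF = P/|S| = 0.0503 (lagging).

(a) P = 0.4965 W  (b) Q = 9.858 VAR  (c) S = 9.871 VA  (d) PF = 0.0503 (lagging)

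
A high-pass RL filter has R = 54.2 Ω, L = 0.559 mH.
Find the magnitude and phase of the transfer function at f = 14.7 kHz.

Step 1 — Angular frequency: ω = 2π·1.47e+04 = 9.236e+04 rad/s.
Step 2 — Transfer function: H(jω) = jωL/(R + jωL).
Step 3 — Numerator jωL = j·51.63; denominator R + jωL = 54.2 + j51.63.
Step 4 — H = 0.4757 + j0.4994.
Step 5 — Magnitude: |H| = 0.6897 (-3.2 dB); phase: φ = 46.4°.

|H| = 0.6897 (-3.2 dB), φ = 46.4°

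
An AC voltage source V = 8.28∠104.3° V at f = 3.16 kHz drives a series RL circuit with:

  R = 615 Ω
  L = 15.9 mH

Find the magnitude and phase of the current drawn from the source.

Step 1 — Angular frequency: ω = 2π·f = 2π·3160 = 1.985e+04 rad/s.
Step 2 — Component impedances:
  R: Z = R = 615 Ω
  L: Z = jωL = j·1.985e+04·0.0159 = 0 + j315.7 Ω
Step 3 — Series combination: Z_total = R + L = 615 + j315.7 Ω = 691.3∠27.2° Ω.
Step 4 — Source phasor: V = 8.28∠104.3° V = -2.045 + j8.023 V.
Step 5 — Ohm's law: I = V / Z_total = (-2.045 + j8.023) / (615 + j315.7) = 0.002668 + j0.01168 A.
Step 6 — Convert to polar: |I| = 0.01198 A, ∠I = 77.1°.

I = 0.01198∠77.1° A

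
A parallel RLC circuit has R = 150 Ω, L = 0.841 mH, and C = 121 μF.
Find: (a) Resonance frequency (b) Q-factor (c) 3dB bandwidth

Step 1 — Resonance: ω₀ = 1/√(LC) = 1/√(0.000841·0.000121) = 3135 rad/s.
Step 2 — f₀ = ω₀/(2π) = 498.9 Hz.
Step 3 — Parallel Q: Q = R/(ω₀L) = 150/(3135·0.000841) = 56.9.
Step 4 — Bandwidth: Δω = ω₀/Q = 55.1 rad/s; BW = Δω/(2π) = 8.769 Hz.

(a) f₀ = 498.9 Hz  (b) Q = 56.9  (c) BW = 8.769 Hz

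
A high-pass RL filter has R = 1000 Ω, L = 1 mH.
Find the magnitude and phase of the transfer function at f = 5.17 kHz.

Step 1 — Angular frequency: ω = 2π·5170 = 3.248e+04 rad/s.
Step 2 — Transfer function: H(jω) = jωL/(R + jωL).
Step 3 — Numerator jωL = j·32.48; denominator R + jωL = 1000 + j32.48.
Step 4 — H = 0.001054 + j0.03245.
Step 5 — Magnitude: |H| = 0.03247 (-29.8 dB); phase: φ = 88.1°.

|H| = 0.03247 (-29.8 dB), φ = 88.1°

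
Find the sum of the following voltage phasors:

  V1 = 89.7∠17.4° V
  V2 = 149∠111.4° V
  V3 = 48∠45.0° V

Step 1 — Convert each phasor to rectangular form:
  V1 = 89.7·(cos(17.4°) + j·sin(17.4°)) = 85.6 + j26.82 V
  V2 = 149·(cos(111.4°) + j·sin(111.4°)) = -54.37 + j138.7 V
  V3 = 48·(cos(45.0°) + j·sin(45.0°)) = 33.94 + j33.94 V
Step 2 — Sum components: V_total = 65.17 + j199.5 V.
Step 3 — Convert to polar: |V_total| = 209.9 V, ∠V_total = 71.9°.

V_total = 209.9∠71.9° V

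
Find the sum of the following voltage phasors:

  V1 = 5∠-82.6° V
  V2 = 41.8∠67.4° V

Step 1 — Convert each phasor to rectangular form:
  V1 = 5·(cos(-82.6°) + j·sin(-82.6°)) = 0.644 - j4.958 V
  V2 = 41.8·(cos(67.4°) + j·sin(67.4°)) = 16.06 + j38.59 V
Step 2 — Sum components: V_total = 16.71 + j33.63 V.
Step 3 — Convert to polar: |V_total| = 37.55 V, ∠V_total = 63.6°.

V_total = 37.55∠63.6° V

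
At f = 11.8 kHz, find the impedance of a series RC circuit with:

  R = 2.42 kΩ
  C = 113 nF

Step 1 — Angular frequency: ω = 2π·f = 2π·1.18e+04 = 7.414e+04 rad/s.
Step 2 — Component impedances:
  R: Z = R = 2420 Ω
  C: Z = 1/(jωC) = -j/(ω·C) = 0 - j119.4 Ω
Step 3 — Series combination: Z_total = R + C = 2420 - j119.4 Ω = 2423∠-2.8° Ω.

Z = 2420 - j119.4 Ω = 2423∠-2.8° Ω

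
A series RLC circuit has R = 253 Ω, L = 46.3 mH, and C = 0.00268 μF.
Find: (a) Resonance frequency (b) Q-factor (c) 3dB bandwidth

Step 1 — Resonance: ω₀ = 1/√(LC) = 1/√(0.0463·2.68e-09) = 8.977e+04 rad/s.
Step 2 — f₀ = ω₀/(2π) = 1.429e+04 Hz.
Step 3 — Series Q: Q = ω₀L/R = 8.977e+04·0.0463/253 = 16.43.
Step 4 — Bandwidth: Δω = ω₀/Q = 5464 rad/s; BW = Δω/(2π) = 869.7 Hz.

(a) f₀ = 1.429e+04 Hz  (b) Q = 16.43  (c) BW = 869.7 Hz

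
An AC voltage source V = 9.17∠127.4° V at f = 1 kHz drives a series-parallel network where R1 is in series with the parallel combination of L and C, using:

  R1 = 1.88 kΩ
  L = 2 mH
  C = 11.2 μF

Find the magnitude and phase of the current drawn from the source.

Step 1 — Angular frequency: ω = 2π·f = 2π·1000 = 6283 rad/s.
Step 2 — Component impedances:
  R1: Z = R = 1880 Ω
  L: Z = jωL = j·6283·0.002 = 0 + j12.57 Ω
  C: Z = 1/(jωC) = -j/(ω·C) = 0 - j14.21 Ω
Step 3 — Parallel branch: L || C = 1/(1/L + 1/C) = 0 + j108.6 Ω.
Step 4 — Series with R1: Z_total = R1 + (L || C) = 1880 + j108.6 Ω = 1883∠3.3° Ω.
Step 5 — Source phasor: V = 9.17∠127.4° V = -5.57 + j7.285 V.
Step 6 — Ohm's law: I = V / Z_total = (-5.57 + j7.285) / (1880 + j108.6) = -0.00273 + j0.004033 A.
Step 7 — Convert to polar: |I| = 0.00487 A, ∠I = 124.1°.

I = 0.00487∠124.1° A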